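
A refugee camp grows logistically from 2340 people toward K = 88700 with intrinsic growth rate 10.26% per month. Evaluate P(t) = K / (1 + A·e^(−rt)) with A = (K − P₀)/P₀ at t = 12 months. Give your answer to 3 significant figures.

≈ 7,530 people

A = (88700 − 2340)/2340 = 36.90598
P(12) = 88700 / (1 + 36.90598·e^(−0.1026·12)) = 88700 / (1 + 36.90598·0.291942)
= 88700 / 11.77441 ≈ 7533.29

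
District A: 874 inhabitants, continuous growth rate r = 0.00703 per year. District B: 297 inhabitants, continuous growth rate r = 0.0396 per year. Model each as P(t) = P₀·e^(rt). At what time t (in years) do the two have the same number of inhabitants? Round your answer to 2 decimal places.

t ≈ 33.14 years

874·e^(0.00703t) = 297·e^(0.0396t)
874/297 = e^((0.0396 − 0.00703)t) → ln(2.94276) = 0.03257·t
t = 1.07935 / 0.03257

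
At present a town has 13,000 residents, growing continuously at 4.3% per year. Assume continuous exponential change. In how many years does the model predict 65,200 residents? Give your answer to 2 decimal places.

t ≈ 37.50 years

65200 = 13000 · e^(0.043·t)
t = ln(65200/13000) / 0.043 = ln(5.01538) / 0.043 = 1.61251 / 0.043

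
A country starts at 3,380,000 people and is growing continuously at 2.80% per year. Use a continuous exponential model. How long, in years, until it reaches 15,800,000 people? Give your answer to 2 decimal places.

15800000 = 3380000 · e^(0.028·t)
t = ln(15800000/3380000) / 0.028 = ln(4.67456) / 0.028 = 1.54213 / 0.028

t ≈ 55.08 years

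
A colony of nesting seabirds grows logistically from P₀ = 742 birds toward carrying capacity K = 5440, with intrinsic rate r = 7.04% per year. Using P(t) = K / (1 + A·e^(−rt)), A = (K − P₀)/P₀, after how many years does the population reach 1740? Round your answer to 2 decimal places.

A = (5440 − 742)/742 = 6.33154
1740 = 5440/(1 + 6.33154·e^(−0.0704t)) → 1 + 6.33154·e^(−0.0704t) = 3.12644
e^(−0.0704t) = 0.335848 → t = ln(2.97753)/0.0704 = 1.0911/0.0704

t ≈ 15.50 years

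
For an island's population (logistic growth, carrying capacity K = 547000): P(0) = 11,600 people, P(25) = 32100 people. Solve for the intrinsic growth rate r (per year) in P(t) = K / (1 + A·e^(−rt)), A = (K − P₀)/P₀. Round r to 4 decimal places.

A = (547000 − 11600)/11600 = 46.15517
32100 = 547000/(1 + 46.15517·e^(−r·25)) → e^(−25r) = (17.0405 − 1)/46.15517 = 0.347534
r = −ln(0.347534)/25 = 1.05689/25

r ≈ 0.0423 per year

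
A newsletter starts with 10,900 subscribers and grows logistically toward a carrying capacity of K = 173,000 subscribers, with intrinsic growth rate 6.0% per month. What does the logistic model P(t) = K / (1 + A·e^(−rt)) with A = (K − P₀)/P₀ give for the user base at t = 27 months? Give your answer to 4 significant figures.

≈ 43,870 subscribers

A = (173000 − 10900)/10900 = 14.87156
P(27) = 173000 / (1 + 14.87156·e^(−0.06·27)) = 173000 / (1 + 14.87156·0.197899)
= 173000 / 3.94306 ≈ 43874.53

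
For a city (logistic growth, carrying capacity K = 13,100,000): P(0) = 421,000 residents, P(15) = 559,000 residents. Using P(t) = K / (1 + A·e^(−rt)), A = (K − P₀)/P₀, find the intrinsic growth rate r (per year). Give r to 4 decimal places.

A = (13100000 − 421000)/421000 = 30.11639
559000 = 13100000/(1 + 30.11639·e^(−r·15)) → e^(−15r) = (23.4347 − 1)/30.11639 = 0.744933
r = −ln(0.744933)/15 = 0.29446/15

r ≈ 0.0196 per year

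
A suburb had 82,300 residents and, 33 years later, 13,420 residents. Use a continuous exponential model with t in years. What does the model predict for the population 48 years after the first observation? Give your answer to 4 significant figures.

r = ln(13420/82300) / 33 ≈ -0.054958 per year
P(48) = 82300 · e^(-0.054958·48) = 82300 · 0.0715 ≈ 5884.79

≈ 5,885 residents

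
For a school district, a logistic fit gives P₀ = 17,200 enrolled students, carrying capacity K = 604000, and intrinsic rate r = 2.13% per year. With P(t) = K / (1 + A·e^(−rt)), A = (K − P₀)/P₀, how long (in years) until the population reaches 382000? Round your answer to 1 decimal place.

A = (604000 − 17200)/17200 = 34.11628
382000 = 604000/(1 + 34.11628·e^(−0.0213t)) → 1 + 34.11628·e^(−0.0213t) = 1.58115
e^(−0.0213t) = 0.017034 → t = ln(58.70459)/0.0213 = 4.07252/0.0213

t ≈ 191.2 years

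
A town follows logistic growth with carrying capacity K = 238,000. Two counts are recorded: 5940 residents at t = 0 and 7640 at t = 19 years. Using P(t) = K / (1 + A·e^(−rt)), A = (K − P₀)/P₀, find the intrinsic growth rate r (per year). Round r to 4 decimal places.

A = (238000 − 5940)/5940 = 39.06734
7640 = 238000/(1 + 39.06734·e^(−r·19)) → e^(−19r) = (31.15183 − 1)/39.06734 = 0.771791
r = −ln(0.771791)/19 = 0.25904/19

r ≈ 0.0136 per year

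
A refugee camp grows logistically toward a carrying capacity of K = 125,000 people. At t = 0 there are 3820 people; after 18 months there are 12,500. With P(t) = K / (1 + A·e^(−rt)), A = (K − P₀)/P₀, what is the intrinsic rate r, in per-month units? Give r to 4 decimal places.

A = (125000 − 3820)/3820 = 31.72251
12500 = 125000/(1 + 31.72251·e^(−r·18)) → e^(−18r) = (10 − 1)/31.72251 = 0.28371
r = −ln(0.28371)/18 = 1.2598/18

r ≈ 0.0700 per month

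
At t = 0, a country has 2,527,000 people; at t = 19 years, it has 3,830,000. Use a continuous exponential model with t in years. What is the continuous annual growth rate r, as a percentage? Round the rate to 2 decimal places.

3830000 = 2527000 · e^(r·19)
e^(19r) = 3830000/2527000 = 1.51563
r = ln(1.51563) / 19 = 0.41583 / 19

r ≈ 2.19% per year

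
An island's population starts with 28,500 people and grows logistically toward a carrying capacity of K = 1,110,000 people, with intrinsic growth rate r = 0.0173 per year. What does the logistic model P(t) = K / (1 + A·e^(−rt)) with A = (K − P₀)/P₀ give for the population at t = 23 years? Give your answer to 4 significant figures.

≈ 41,900 people

A = (1110000 − 28500)/28500 = 37.94737
P(23) = 1110000 / (1 + 37.94737·e^(−0.0173·23)) = 1110000 / (1 + 37.94737·0.671729)
= 1110000 / 26.49036 ≈ 41902.04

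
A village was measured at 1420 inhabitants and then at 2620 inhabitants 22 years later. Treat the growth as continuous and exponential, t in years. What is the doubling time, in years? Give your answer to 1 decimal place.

r = ln(2620/1420) / 22 = ln(1.84507) / 22 ≈ 0.027842 per year
doubling time = ln 2 / |r| = 0.69315 / 0.027842

doubling time ≈ 24.9 years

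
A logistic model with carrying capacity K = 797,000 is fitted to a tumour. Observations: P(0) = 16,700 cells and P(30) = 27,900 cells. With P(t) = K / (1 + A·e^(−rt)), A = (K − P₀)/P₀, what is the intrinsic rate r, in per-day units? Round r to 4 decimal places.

r ≈ 0.0176 per day

A = (797000 − 16700)/16700 = 46.72455
27900 = 797000/(1 + 46.72455·e^(−r·30)) → e^(−30r) = (28.56631 − 1)/46.72455 = 0.589975
r = −ln(0.589975)/30 = 0.52768/30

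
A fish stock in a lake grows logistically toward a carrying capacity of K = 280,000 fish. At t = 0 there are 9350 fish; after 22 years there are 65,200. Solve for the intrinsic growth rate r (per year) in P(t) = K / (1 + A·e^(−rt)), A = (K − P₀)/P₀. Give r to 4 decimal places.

r ≈ 0.0988 per year

A = (280000 − 9350)/9350 = 28.94652
65200 = 280000/(1 + 28.94652·e^(−r·22)) → e^(−22r) = (4.29448 − 1)/28.94652 = 0.113813
r = −ln(0.113813)/22 = 2.1732/22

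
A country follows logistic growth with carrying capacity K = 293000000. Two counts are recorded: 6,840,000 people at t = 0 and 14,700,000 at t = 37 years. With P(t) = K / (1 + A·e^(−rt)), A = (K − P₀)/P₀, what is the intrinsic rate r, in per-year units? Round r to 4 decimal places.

A = (293000000 − 6840000)/6840000 = 41.83626
14700000 = 293000000/(1 + 41.83626·e^(−r·37)) → e^(−37r) = (19.93197 − 1)/41.83626 = 0.452525
r = −ln(0.452525)/37 = 0.79291/37

r ≈ 0.0214 per year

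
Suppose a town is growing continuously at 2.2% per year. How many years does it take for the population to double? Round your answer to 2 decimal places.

doubling time ≈ 31.51 years

doubling time = ln(2) / |r| = 0.69315 / 0.022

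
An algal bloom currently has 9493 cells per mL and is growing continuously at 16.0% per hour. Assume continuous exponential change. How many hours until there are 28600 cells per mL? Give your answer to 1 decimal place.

t ≈ 6.9 hours

28600 = 9493 · e^(0.16·t)
t = ln(28600/9493) / 0.16 = ln(3.01275) / 0.16 = 1.10285 / 0.16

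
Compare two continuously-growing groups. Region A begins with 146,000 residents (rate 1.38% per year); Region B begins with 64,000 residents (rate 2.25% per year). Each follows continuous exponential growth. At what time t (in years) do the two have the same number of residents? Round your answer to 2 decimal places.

146000·e^(0.0138t) = 64000·e^(0.0225t)
146000/64000 = e^((0.0225 − 0.0138)t) → ln(2.28125) = 0.0087·t
t = 0.82472 / 0.0087

t ≈ 94.80 years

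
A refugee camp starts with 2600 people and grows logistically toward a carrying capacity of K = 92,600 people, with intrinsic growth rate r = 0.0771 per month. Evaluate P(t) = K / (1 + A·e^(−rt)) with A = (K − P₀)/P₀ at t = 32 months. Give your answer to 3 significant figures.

≈ 23,500 people

A = (92600 − 2600)/2600 = 34.61538
P(32) = 92600 / (1 + 34.61538·e^(−0.0771·32)) = 92600 / (1 + 34.61538·0.084822)
= 92600 / 3.93615 ≈ 23525.54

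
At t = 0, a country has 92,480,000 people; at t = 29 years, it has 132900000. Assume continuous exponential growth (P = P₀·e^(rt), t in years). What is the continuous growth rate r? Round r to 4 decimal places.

132900000 = 92480000 · e^(r·29)
e^(29r) = 132900000/92480000 = 1.43707
r = ln(1.43707) / 29 = 0.3626 / 29

r ≈ 0.0125 per year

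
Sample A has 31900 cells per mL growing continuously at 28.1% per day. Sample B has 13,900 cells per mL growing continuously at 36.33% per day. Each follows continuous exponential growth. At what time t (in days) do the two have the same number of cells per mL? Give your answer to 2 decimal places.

t ≈ 10.09 days

31900·e^(0.281t) = 13900·e^(0.3633t)
31900/13900 = e^((0.3633 − 0.281)t) → ln(2.29496) = 0.0823·t
t = 0.83072 / 0.0823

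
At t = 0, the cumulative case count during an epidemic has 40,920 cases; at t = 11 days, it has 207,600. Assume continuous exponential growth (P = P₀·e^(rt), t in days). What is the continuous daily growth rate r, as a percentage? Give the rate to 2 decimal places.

r ≈ 14.76% per day

207600 = 40920 · e^(r·11)
e^(11r) = 207600/40920 = 5.07331
r = ln(5.07331) / 11 = 1.62399 / 11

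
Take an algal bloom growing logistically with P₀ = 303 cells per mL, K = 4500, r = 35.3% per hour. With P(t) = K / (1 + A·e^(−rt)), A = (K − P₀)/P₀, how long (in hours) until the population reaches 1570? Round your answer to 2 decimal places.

A = (4500 − 303)/303 = 13.85149
1570 = 4500/(1 + 13.85149·e^(−0.353t)) → 1 + 13.85149·e^(−0.353t) = 2.86624
e^(−0.353t) = 0.134732 → t = ln(7.42213)/0.353 = 2.00447/0.353

t ≈ 5.68 hours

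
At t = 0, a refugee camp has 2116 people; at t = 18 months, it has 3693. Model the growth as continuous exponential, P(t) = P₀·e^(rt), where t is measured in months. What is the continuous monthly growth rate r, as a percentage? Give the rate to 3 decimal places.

r ≈ 3.094% per month

3693 = 2116 · e^(r·18)
e^(18r) = 3693/2116 = 1.74527
r = ln(1.74527) / 18 = 0.55691 / 18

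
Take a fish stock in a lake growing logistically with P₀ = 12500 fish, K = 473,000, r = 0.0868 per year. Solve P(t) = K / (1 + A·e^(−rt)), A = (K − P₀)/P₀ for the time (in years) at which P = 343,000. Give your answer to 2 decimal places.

A = (473000 − 12500)/12500 = 36.84
343000 = 473000/(1 + 36.84·e^(−0.0868t)) → 1 + 36.84·e^(−0.0868t) = 1.37901
e^(−0.0868t) = 0.010288 → t = ln(97.20092)/0.0868 = 4.57678/0.0868

t ≈ 52.73 years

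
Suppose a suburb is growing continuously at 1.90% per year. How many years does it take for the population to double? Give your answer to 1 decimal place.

doubling time = ln(2) / |r| = 0.69315 / 0.019

doubling time ≈ 36.5 years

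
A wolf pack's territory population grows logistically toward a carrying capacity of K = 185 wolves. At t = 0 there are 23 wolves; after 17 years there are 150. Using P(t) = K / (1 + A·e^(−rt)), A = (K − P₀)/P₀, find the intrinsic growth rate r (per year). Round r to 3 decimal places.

A = (185 − 23)/23 = 7.04348
150 = 185/(1 + 7.04348·e^(−r·17)) → e^(−17r) = (1.23333 − 1)/7.04348 = 0.033128
r = −ln(0.033128)/17 = 3.40739/17

r ≈ 0.200 per year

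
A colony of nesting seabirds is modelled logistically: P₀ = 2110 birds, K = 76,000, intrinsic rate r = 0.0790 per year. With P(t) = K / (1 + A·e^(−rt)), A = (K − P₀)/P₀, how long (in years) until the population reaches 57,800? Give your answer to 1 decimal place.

t ≈ 59.6 years

A = (76000 − 2110)/2110 = 35.01896
57800 = 76000/(1 + 35.01896·e^(−0.079t)) → 1 + 35.01896·e^(−0.079t) = 1.31488
e^(−0.079t) = 0.008992 → t = ln(111.21405)/0.079 = 4.71146/0.079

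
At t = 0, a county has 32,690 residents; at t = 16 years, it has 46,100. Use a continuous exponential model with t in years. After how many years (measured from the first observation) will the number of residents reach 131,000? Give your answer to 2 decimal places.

t ≈ 64.61 years

r = ln(46100/32690) / 16 ≈ 0.021484 per year
t = ln(131000/32690) / r = 1.38813 / 0.021484 ≈ 64.612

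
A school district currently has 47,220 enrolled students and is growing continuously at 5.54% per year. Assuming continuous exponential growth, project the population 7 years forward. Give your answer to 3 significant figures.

≈ 69,600 enrolled students

P(7) = 47220 · e^(0.0554·7) = 47220 · e^(0.3878)
= 47220 · 1.47374 ≈ 69589.77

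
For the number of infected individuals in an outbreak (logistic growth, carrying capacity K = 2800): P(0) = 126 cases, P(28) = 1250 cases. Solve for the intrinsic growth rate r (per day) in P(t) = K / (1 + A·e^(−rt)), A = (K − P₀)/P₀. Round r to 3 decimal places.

r ≈ 0.101 per day

A = (2800 − 126)/126 = 21.22222
1250 = 2800/(1 + 21.22222·e^(−r·28)) → e^(−28r) = (2.24 − 1)/21.22222 = 0.058429
r = −ln(0.058429)/28 = 2.83994/28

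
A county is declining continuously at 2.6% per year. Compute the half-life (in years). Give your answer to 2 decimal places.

half-life = ln(2) / |r| = 0.69315 / 0.026

half-life ≈ 26.66 years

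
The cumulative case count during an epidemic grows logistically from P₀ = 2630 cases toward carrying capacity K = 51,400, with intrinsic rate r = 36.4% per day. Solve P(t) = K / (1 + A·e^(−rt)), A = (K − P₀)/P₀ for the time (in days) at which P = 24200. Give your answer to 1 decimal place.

t ≈ 7.7 days

A = (51400 − 2630)/2630 = 18.54373
24200 = 51400/(1 + 18.54373·e^(−0.364t)) → 1 + 18.54373·e^(−0.364t) = 2.12397
e^(−0.364t) = 0.060612 → t = ln(16.49846)/0.364 = 2.80327/0.364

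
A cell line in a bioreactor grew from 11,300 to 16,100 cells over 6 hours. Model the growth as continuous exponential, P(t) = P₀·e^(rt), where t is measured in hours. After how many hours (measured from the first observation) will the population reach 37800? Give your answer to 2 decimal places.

r = ln(16100/11300) / 6 ≈ 0.059003 per hour
t = ln(37800/11300) / r = 1.20751 / 0.059003 ≈ 20.465

t ≈ 20.47 hours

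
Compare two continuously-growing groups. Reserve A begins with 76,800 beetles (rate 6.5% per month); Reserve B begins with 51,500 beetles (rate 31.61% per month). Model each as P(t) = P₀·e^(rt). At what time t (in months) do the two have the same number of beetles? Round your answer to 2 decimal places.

76800·e^(0.065t) = 51500·e^(0.3161t)
76800/51500 = e^((0.3161 − 0.065)t) → ln(1.49126) = 0.2511·t
t = 0.39962 / 0.2511

t ≈ 1.59 months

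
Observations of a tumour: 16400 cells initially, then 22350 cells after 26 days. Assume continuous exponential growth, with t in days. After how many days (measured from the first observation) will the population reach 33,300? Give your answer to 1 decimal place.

t ≈ 59.5 days

r = ln(22350/16400) / 26 ≈ 0.011906 per day
t = ln(33300/16400) / r = 0.70828 / 0.011906 ≈ 59.491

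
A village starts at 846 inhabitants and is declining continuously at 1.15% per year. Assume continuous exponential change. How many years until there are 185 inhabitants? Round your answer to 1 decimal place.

t ≈ 132.2 years

185 = 846 · e^(-0.0115·t)
t = ln(185/846) / -0.0115 = ln(0.21868) / -0.0115 = -1.52016 / -0.0115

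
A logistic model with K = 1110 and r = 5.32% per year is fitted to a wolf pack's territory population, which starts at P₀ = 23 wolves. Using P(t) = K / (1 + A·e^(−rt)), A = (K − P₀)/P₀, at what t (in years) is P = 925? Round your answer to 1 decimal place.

A = (1110 − 23)/23 = 47.26087
925 = 1110/(1 + 47.26087·e^(−0.0532t)) → 1 + 47.26087·e^(−0.0532t) = 1.2
e^(−0.0532t) = 0.004232 → t = ln(236.30435)/0.0532 = 5.46512/0.0532

t ≈ 102.7 years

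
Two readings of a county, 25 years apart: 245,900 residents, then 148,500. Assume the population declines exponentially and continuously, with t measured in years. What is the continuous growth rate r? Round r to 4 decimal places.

148500 = 245900 · e^(r·25)
e^(25r) = 148500/245900 = 0.6039
r = ln(0.6039) / 25 = -0.50434 / 25

r ≈ -0.0202 per year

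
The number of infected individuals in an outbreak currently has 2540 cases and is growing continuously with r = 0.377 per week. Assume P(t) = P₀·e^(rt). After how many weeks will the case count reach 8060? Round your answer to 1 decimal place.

8060 = 2540 · e^(0.377·t)
t = ln(8060/2540) / 0.377 = ln(3.17323) / 0.377 = 1.15475 / 0.377

t ≈ 3.1 weeks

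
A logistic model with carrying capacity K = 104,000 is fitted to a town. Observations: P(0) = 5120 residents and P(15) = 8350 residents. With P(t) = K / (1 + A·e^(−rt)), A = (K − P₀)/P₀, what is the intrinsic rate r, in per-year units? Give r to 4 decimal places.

r ≈ 0.0348 per year

A = (104000 − 5120)/5120 = 19.3125
8350 = 104000/(1 + 19.3125·e^(−r·15)) → e^(−15r) = (12.45509 − 1)/19.3125 = 0.593144
r = −ln(0.593144)/15 = 0.52232/15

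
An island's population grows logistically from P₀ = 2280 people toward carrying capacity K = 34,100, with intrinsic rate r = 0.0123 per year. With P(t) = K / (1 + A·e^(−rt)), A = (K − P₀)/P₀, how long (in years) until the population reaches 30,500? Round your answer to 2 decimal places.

t ≈ 388.03 years

A = (34100 − 2280)/2280 = 13.95614
30500 = 34100/(1 + 13.95614·e^(−0.0123t)) → 1 + 13.95614·e^(−0.0123t) = 1.11803
e^(−0.0123t) = 0.008457 → t = ln(118.23952)/0.0123 = 4.77271/0.0123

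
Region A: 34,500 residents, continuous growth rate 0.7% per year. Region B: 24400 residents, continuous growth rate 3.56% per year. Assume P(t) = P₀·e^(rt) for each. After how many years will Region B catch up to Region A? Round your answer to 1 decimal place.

t ≈ 12.1 years

34500·e^(0.007t) = 24400·e^(0.0356t)
34500/24400 = e^((0.0356 − 0.007)t) → ln(1.41393) = 0.0286·t
t = 0.34638 / 0.0286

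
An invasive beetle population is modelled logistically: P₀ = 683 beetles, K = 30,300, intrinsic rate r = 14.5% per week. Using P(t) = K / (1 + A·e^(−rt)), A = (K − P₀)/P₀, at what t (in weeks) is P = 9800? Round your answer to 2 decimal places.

t ≈ 20.91 weeks

A = (30300 − 683)/683 = 43.3631
9800 = 30300/(1 + 43.3631·e^(−0.145t)) → 1 + 43.3631·e^(−0.145t) = 3.09184
e^(−0.145t) = 0.04824 → t = ln(20.72968)/0.145 = 3.03157/0.145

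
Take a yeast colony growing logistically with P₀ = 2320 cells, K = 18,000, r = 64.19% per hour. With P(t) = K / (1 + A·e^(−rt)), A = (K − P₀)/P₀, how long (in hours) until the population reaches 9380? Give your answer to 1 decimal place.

A = (18000 − 2320)/2320 = 6.75862
9380 = 18000/(1 + 6.75862·e^(−0.6419t)) → 1 + 6.75862·e^(−0.6419t) = 1.91898
e^(−0.6419t) = 0.135971 → t = ln(7.35451)/0.6419 = 1.99531/0.6419

t ≈ 3.1 hours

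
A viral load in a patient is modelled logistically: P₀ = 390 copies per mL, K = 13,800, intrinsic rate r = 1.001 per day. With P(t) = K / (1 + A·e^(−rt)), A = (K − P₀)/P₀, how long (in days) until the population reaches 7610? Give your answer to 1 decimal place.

A = (13800 − 390)/390 = 34.38462
7610 = 13800/(1 + 34.38462·e^(−1.001t)) → 1 + 34.38462·e^(−1.001t) = 1.8134
e^(−1.001t) = 0.023656 → t = ln(42.27252)/1.001 = 3.74414/1.001

t ≈ 3.7 days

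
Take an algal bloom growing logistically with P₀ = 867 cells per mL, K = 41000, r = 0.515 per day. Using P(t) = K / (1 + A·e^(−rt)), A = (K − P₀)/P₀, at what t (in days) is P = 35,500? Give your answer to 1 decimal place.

A = (41000 − 867)/867 = 46.2895
35500 = 41000/(1 + 46.2895·e^(−0.515t)) → 1 + 46.2895·e^(−0.515t) = 1.15493
e^(−0.515t) = 0.003347 → t = ln(298.77771)/0.515 = 5.6997/0.515

t ≈ 11.1 days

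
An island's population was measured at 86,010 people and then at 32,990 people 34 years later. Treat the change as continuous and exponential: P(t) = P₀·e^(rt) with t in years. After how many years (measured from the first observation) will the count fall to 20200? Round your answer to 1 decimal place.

t ≈ 51.4 years

r = ln(32990/86010) / 34 ≈ -0.028184 per year
t = ln(20200/86010) / r = -1.44878 / -0.028184 ≈ 51.404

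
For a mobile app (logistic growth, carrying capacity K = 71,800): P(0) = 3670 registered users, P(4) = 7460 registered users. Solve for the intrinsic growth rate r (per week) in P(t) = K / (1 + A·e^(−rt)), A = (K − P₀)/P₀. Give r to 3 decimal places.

A = (71800 − 3670)/3670 = 18.56403
7460 = 71800/(1 + 18.56403·e^(−r·4)) → e^(−4r) = (9.62466 − 1)/18.56403 = 0.46459
r = −ln(0.46459)/4 = 0.7666/4

r ≈ 0.192 per week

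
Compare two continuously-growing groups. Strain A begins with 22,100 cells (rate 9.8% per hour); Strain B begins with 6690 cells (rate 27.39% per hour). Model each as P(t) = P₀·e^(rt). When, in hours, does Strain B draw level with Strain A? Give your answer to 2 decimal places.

22100·e^(0.098t) = 6690·e^(0.2739t)
22100/6690 = e^((0.2739 − 0.098)t) → ln(3.30344) = 0.1759·t
t = 1.19496 / 0.1759

t ≈ 6.79 hours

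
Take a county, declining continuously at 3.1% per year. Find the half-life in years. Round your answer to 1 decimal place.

half-life ≈ 22.4 years

half-life = ln(2) / |r| = 0.69315 / 0.031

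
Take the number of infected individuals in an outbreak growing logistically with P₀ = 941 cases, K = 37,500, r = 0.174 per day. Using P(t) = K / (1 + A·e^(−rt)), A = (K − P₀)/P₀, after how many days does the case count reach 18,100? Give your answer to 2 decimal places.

t ≈ 20.63 days

A = (37500 − 941)/941 = 38.85122
18100 = 37500/(1 + 38.85122·e^(−0.174t)) → 1 + 38.85122·e^(−0.174t) = 2.07182
e^(−0.174t) = 0.027588 → t = ln(36.24779)/0.174 = 3.59038/0.174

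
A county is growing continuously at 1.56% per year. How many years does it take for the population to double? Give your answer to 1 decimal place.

doubling time ≈ 44.4 years

doubling time = ln(2) / |r| = 0.69315 / 0.0156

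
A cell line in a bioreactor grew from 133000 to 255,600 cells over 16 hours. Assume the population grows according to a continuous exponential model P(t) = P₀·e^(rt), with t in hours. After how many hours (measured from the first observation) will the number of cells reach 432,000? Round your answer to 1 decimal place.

r = ln(255600/133000) / 16 ≈ 0.040829 per hour
t = ln(432000/133000) / r = 1.17808 / 0.040829 ≈ 28.854

t ≈ 28.9 hours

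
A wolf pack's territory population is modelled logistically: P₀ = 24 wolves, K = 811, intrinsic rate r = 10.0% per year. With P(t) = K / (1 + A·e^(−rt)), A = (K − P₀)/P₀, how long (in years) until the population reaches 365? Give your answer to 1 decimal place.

t ≈ 32.9 years

A = (811 − 24)/24 = 32.79167
365 = 811/(1 + 32.79167·e^(−0.1t)) → 1 + 32.79167·e^(−0.1t) = 2.22192
e^(−0.1t) = 0.037263 → t = ln(26.83623)/0.1 = 3.28975/0.1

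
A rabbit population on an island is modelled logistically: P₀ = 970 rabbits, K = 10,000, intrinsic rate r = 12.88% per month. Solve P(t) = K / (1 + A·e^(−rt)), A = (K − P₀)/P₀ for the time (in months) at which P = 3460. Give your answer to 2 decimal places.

t ≈ 12.38 months

A = (10000 − 970)/970 = 9.30928
3460 = 10000/(1 + 9.30928·e^(−0.1288t)) → 1 + 9.30928·e^(−0.1288t) = 2.89017
e^(−0.1288t) = 0.203042 → t = ln(4.92509)/0.1288 = 1.59434/0.1288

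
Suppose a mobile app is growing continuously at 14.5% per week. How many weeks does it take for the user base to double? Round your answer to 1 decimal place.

doubling time ≈ 4.8 weeks

doubling time = ln(2) / |r| = 0.69315 / 0.145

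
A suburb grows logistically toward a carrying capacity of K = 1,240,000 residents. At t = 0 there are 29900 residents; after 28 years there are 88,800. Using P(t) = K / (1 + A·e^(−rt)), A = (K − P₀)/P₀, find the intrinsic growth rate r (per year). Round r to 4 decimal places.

A = (1240000 − 29900)/29900 = 40.47157
88800 = 1240000/(1 + 40.47157·e^(−r·28)) → e^(−28r) = (13.96396 − 1)/40.47157 = 0.320323
r = −ln(0.320323)/28 = 1.13843/28

r ≈ 0.0407 per year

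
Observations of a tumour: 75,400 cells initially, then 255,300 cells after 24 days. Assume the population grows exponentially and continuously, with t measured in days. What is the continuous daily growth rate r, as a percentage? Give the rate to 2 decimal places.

255300 = 75400 · e^(r·24)
e^(24r) = 255300/75400 = 3.38594
r = ln(3.38594) / 24 = 1.21963 / 24

r ≈ 5.08% per day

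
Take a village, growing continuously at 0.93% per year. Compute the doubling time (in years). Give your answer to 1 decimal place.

doubling time ≈ 74.5 years

doubling time = ln(2) / |r| = 0.69315 / 0.0093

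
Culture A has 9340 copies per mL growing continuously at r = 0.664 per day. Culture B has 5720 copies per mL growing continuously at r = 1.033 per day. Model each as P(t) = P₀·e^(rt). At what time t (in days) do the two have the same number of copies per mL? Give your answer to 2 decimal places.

t ≈ 1.33 days

9340·e^(0.664t) = 5720·e^(1.033t)
9340/5720 = e^((1.033 − 0.664)t) → ln(1.63287) = 0.369·t
t = 0.49034 / 0.369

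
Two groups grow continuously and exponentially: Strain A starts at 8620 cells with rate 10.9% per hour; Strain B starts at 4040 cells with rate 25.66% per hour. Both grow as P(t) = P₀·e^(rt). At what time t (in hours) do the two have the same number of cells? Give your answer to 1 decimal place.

8620·e^(0.109t) = 4040·e^(0.2566t)
8620/4040 = e^((0.2566 − 0.109)t) → ln(2.13366) = 0.1476·t
t = 0.75784 / 0.1476

t ≈ 5.1 hours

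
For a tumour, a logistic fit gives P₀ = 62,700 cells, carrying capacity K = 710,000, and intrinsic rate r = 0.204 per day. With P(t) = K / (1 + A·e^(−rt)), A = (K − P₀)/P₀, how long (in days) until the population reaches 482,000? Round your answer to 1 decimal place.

t ≈ 15.1 days

A = (710000 − 62700)/62700 = 10.32376
482000 = 710000/(1 + 10.32376·e^(−0.204t)) → 1 + 10.32376·e^(−0.204t) = 1.47303
e^(−0.204t) = 0.045819 → t = ln(21.8248)/0.204 = 3.08305/0.204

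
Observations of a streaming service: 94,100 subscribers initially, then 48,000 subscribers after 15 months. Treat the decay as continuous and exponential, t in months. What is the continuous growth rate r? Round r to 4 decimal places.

48000 = 94100 · e^(r·15)
e^(15r) = 48000/94100 = 0.5101
r = ln(0.5101) / 15 = -0.67316 / 15

r ≈ -0.0449 per month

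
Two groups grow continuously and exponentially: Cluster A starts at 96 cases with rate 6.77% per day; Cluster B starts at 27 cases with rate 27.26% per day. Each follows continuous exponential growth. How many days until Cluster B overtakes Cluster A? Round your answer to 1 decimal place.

t ≈ 6.2 days

96·e^(0.0677t) = 27·e^(0.2726t)
96/27 = e^((0.2726 − 0.0677)t) → ln(3.55556) = 0.2049·t
t = 1.26851 / 0.2049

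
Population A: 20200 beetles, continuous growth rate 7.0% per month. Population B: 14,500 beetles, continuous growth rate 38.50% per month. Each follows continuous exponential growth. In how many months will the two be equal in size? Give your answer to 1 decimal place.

20200·e^(0.07t) = 14500·e^(0.385t)
20200/14500 = e^((0.385 − 0.07)t) → ln(1.3931) = 0.315·t
t = 0.33153 / 0.315

t ≈ 1.1 months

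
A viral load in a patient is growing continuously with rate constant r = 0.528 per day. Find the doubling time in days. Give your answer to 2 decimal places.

doubling time = ln(2) / |r| = 0.69315 / 0.528

doubling time ≈ 1.31 days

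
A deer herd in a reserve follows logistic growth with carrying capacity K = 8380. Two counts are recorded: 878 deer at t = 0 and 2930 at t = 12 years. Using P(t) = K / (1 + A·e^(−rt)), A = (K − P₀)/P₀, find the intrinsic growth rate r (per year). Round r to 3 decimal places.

A = (8380 − 878)/878 = 8.54442
2930 = 8380/(1 + 8.54442·e^(−r·12)) → e^(−12r) = (2.86007 − 1)/8.54442 = 0.217694
r = −ln(0.217694)/12 = 1.52467/12

r ≈ 0.127 per year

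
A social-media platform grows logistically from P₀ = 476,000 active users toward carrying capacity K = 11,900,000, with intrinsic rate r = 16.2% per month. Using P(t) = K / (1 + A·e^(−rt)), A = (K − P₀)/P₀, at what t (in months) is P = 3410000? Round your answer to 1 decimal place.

A = (11900000 − 476000)/476000 = 24
3410000 = 11900000/(1 + 24·e^(−0.162t)) → 1 + 24·e^(−0.162t) = 3.48974
e^(−0.162t) = 0.103739 → t = ln(9.63958)/0.162 = 2.26588/0.162

t ≈ 14.0 months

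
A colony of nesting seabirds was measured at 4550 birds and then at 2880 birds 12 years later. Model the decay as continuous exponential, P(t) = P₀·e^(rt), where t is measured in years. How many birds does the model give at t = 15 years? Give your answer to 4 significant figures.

≈ 2,569 birds

r = ln(2880/4550) / 12 ≈ -0.038111 per year
P(15) = 4550 · e^(-0.038111·15) = 4550 · 0.56458 ≈ 2568.84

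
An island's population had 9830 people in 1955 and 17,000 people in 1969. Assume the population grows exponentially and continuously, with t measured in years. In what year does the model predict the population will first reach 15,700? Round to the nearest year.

year 1967

r = ln(17000/9830) / 14 = 0.54777/14 ≈ 0.039127 per year
t = ln(15700/9830) / r = 0.46822/0.039127 ≈ 11.97 years after 1955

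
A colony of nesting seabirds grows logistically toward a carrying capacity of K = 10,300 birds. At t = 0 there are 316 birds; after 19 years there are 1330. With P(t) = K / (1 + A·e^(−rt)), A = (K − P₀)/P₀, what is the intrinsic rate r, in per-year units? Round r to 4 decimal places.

r ≈ 0.0813 per year

A = (10300 − 316)/316 = 31.59494
1330 = 10300/(1 + 31.59494·e^(−r·19)) → e^(−19r) = (7.74436 − 1)/31.59494 = 0.213463
r = −ln(0.213463)/19 = 1.54429/19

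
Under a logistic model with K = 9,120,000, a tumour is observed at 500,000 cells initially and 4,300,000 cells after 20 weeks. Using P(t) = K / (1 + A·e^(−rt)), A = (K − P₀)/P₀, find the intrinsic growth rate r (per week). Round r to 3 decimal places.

r ≈ 0.137 per week

A = (9120000 − 500000)/500000 = 17.24
4300000 = 9120000/(1 + 17.24·e^(−r·20)) → e^(−20r) = (2.12093 − 1)/17.24 = 0.065019
r = −ln(0.065019)/20 = 2.73307/20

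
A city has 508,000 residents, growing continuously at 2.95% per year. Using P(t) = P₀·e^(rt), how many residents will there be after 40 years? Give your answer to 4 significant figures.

≈ 1,653,000 residents

P(40) = 508000 · e^(0.0295·40) = 508000 · e^(1.18)
= 508000 · 3.25437 ≈ 1653222.1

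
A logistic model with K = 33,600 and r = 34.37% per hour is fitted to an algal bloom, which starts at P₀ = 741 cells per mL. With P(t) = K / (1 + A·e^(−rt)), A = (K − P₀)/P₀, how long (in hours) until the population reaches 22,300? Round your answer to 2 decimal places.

A = (33600 − 741)/741 = 44.34413
22300 = 33600/(1 + 44.34413·e^(−0.3437t)) → 1 + 44.34413·e^(−0.3437t) = 1.50673
e^(−0.3437t) = 0.011427 → t = ln(87.51098)/0.3437 = 4.47176/0.3437

t ≈ 13.01 hours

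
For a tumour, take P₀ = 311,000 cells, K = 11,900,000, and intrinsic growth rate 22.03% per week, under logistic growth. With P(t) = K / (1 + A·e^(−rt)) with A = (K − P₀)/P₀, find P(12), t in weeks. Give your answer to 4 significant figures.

A = (11900000 − 311000)/311000 = 37.26367
P(12) = 11900000 / (1 + 37.26367·e^(−0.2203·12)) = 11900000 / (1 + 37.26367·0.071105)
= 11900000 / 3.64963 ≈ 3260607.5

≈ 3,261,000 cells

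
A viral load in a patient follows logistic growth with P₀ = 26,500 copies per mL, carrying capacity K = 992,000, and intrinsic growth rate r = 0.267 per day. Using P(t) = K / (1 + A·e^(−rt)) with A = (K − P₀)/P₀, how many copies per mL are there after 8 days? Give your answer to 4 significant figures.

A = (992000 − 26500)/26500 = 36.43396
P(8) = 992000 / (1 + 36.43396·e^(−0.267·8)) = 992000 / (1 + 36.43396·0.118126)
= 992000 / 5.30381 ≈ 187035.25

≈ 187,000 copies per mL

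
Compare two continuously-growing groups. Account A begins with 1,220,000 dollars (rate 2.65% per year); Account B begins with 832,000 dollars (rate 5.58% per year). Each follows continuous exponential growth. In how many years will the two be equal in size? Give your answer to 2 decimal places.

t ≈ 13.06 years

1220000·e^(0.0265t) = 832000·e^(0.0558t)
1220000/832000 = e^((0.0558 − 0.0265)t) → ln(1.46635) = 0.0293·t
t = 0.38277 / 0.0293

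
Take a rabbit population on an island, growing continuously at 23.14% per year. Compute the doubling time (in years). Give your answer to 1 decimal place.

doubling time = ln(2) / |r| = 0.69315 / 0.2314

doubling time ≈ 3.0 years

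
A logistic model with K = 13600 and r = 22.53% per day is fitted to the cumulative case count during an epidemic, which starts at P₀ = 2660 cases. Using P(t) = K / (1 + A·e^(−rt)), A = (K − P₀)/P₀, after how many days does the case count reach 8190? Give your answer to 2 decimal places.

t ≈ 8.12 days

A = (13600 − 2660)/2660 = 4.11278
8190 = 13600/(1 + 4.11278·e^(−0.2253t)) → 1 + 4.11278·e^(−0.2253t) = 1.66056
e^(−0.2253t) = 0.160612 → t = ln(6.22619)/0.2253 = 1.82876/0.2253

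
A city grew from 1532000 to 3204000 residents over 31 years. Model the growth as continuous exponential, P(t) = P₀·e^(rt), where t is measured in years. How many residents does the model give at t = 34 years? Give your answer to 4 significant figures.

≈ 3,441,000 residents

r = ln(3204000/1532000) / 31 ≈ 0.023801 per year
P(34) = 1532000 · e^(0.023801·34) = 1532000 · 2.24617 ≈ 3441139.07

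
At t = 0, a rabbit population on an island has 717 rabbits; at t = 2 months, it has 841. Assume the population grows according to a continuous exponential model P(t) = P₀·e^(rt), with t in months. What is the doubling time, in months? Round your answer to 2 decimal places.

r = ln(841/717) / 2 = ln(1.17294) / 2 ≈ 0.079758 per month
doubling time = ln 2 / |r| = 0.69315 / 0.079758

doubling time ≈ 8.69 months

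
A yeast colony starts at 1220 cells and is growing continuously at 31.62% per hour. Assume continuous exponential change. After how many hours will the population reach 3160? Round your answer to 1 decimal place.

3160 = 1220 · e^(0.3162·t)
t = ln(3160/1220) / 0.3162 = ln(2.59016) / 0.3162 = 0.95172 / 0.3162

t ≈ 3.0 hours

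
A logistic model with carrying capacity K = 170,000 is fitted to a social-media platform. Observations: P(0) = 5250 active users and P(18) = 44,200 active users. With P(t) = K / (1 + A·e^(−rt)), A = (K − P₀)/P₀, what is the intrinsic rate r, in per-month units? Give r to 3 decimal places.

A = (170000 − 5250)/5250 = 31.38095
44200 = 170000/(1 + 31.38095·e^(−r·18)) → e^(−18r) = (3.84615 − 1)/31.38095 = 0.090697
r = −ln(0.090697)/18 = 2.40023/18

r ≈ 0.133 per month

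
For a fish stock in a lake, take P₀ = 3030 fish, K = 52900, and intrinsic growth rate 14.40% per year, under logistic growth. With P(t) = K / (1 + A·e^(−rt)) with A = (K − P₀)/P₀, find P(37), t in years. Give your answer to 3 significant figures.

A = (52900 − 3030)/3030 = 16.45875
P(37) = 52900 / (1 + 16.45875·e^(−0.144·37)) = 52900 / (1 + 16.45875·0.004854)
= 52900 / 1.07989 ≈ 48986.61

≈ 49,000 fish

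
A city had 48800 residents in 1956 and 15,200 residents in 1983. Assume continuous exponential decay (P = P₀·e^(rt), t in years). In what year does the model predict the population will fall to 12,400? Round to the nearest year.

year 1988

r = ln(15200/48800) / 27 = -1.16643/27 ≈ -0.043201 per year
t = ln(12400/48800) / r = -1.37003/-0.043201 ≈ 31.71 years after 1956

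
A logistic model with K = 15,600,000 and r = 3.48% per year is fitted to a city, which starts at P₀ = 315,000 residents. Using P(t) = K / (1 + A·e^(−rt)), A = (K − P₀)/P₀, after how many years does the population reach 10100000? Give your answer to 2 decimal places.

t ≈ 129.02 years

A = (15600000 − 315000)/315000 = 48.52381
10100000 = 15600000/(1 + 48.52381·e^(−0.0348t)) → 1 + 48.52381·e^(−0.0348t) = 1.54455
e^(−0.0348t) = 0.011222 → t = ln(89.10736)/0.0348 = 4.48984/0.0348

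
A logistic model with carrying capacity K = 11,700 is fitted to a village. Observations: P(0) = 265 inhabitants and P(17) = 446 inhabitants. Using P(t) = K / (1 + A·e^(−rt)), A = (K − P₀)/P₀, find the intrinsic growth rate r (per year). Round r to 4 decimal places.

A = (11700 − 265)/265 = 43.15094
446 = 11700/(1 + 43.15094·e^(−r·17)) → e^(−17r) = (26.23318 − 1)/43.15094 = 0.584766
r = −ln(0.584766)/17 = 0.53654/17

r ≈ 0.0316 per year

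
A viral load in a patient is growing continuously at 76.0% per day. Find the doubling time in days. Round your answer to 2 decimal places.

doubling time = ln(2) / |r| = 0.69315 / 0.76

doubling time ≈ 0.91 days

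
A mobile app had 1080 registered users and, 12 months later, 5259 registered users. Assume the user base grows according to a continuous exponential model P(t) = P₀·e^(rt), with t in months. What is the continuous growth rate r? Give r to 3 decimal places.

5259 = 1080 · e^(r·12)
e^(12r) = 5259/1080 = 4.86944
r = ln(4.86944) / 12 = 1.58298 / 12

r ≈ 0.132 per month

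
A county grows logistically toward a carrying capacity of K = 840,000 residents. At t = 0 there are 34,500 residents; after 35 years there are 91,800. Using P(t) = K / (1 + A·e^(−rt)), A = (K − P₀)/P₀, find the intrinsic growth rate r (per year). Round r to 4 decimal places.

r ≈ 0.0301 per year

A = (840000 − 34500)/34500 = 23.34783
91800 = 840000/(1 + 23.34783·e^(−r·35)) → e^(−35r) = (9.15033 − 1)/23.34783 = 0.349083
r = −ln(0.349083)/35 = 1.05245/35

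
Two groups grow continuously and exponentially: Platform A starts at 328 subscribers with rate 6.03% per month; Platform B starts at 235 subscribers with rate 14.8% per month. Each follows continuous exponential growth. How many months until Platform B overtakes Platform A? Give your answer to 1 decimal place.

328·e^(0.0603t) = 235·e^(0.148t)
328/235 = e^((0.148 − 0.0603)t) → ln(1.39574) = 0.0877·t
t = 0.33343 / 0.0877

t ≈ 3.8 months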